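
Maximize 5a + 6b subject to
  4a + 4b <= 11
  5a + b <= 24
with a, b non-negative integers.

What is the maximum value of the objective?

12

The continuous relaxation peaks at (0, 2.75) with value 16.50; rounding to a feasible lattice point costs some objective.
(a,b)=(0,2): 4·0+4·2=8≤11, 5·0+1·2=2≤24, objective 12.
(a,b)=(1,1): 4·1+4·1=8≤11, 5·1+1·1=6≤24, objective 11.
(a,b)=(0,1): 4·0+4·1=4≤11, 5·0+1·1=1≤24, objective 6.
No feasible integer point exceeds 12.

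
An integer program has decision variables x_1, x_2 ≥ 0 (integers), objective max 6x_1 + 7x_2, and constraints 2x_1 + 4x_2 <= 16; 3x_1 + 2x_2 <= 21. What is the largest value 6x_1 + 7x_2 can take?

Relaxing integrality, the LP optimum is 44.25 at (x_1,x_2) = (6.5, 0.75), which is not an integer point.
(x_1,x_2)=(6,1): 2·6+4·1=16≤16, 3·6+2·1=20≤21, objective 43.
(x_1,x_2)=(7,0): 2·7+4·0=14≤16, 3·7+2·0=21≤21, objective 42.
(x_1,x_2)=(5,1): 2·5+4·1=14≤16, 3·5+2·1=17≤21, objective 37.
Maximum is 43 at (x_1,x_2)=(6,1).

43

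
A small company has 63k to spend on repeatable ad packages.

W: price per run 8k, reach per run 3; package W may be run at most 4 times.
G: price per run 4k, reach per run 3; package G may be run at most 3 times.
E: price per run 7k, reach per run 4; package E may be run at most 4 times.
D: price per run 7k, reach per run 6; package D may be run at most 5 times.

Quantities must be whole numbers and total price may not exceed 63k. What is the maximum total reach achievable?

This is a bounded integer knapsack.
D has the best ratio (6/7); taking only D gives at most 5×6 = 30 (stopped by the supply cap of 5).
Mixing does better — 3×G, 2×E, and 5×D: price 61 ≤ 63, reach 3·3 + 2·4 + 5·6 = 47.

47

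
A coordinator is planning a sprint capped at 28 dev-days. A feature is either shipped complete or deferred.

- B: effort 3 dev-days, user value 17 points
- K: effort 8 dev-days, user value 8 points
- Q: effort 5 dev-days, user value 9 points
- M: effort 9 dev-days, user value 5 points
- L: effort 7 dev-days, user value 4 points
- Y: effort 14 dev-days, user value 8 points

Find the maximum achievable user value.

39

Take B, K, Q, and M: effort 3 + 8 + 5 + 9 = 25 ≤ 28, user value 17 + 8 + 9 + 5 = 39.
No other feasible combination does better.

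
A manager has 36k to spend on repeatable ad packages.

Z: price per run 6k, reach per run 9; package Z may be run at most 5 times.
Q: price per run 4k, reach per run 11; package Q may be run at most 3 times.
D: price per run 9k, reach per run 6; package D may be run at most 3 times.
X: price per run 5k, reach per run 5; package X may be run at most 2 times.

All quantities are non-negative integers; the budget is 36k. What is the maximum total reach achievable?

69

Q has the best ratio (11/4); taking only Q gives at most 3×11 = 33 (stopped by the supply cap of 3).
Mixing does better — 4×Z and 3×Q: price 36 ≤ 36, reach 4·9 + 3·11 = 69.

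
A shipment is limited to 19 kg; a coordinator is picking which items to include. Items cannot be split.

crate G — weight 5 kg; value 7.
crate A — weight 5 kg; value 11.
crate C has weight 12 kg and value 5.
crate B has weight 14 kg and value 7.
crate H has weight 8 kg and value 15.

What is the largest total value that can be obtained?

33

Allowing fractional choices, the relaxed optimum would be about 33.5, but items are indivisible.
crate G + crate A + crate H: weight 5 + 5 + 8 = 18 ≤ 19, value 7 + 11 + 15 = 33.
crate G + crate H: weight 5 + 8 = 13 ≤ 19, value 7 + 15 = 22.
crate A + crate H: weight 5 + 8 = 13 ≤ 19, value 11 + 15 = 26.
Best is crate G, crate A, and crate H with total value 33.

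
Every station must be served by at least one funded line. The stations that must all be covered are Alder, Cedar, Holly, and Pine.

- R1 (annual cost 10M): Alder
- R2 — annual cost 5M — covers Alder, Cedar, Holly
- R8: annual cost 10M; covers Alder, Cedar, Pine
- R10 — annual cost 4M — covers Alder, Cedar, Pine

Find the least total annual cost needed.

9

This is a weighted set-cover instance.
Choose R2 and R10: together they cover Alder, Cedar, Holly, Pine — every station.
Total annual cost: 5 + 4 = 9.
No cover costs less than 9.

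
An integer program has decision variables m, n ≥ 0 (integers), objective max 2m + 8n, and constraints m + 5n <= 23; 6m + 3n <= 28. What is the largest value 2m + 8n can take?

Relaxing integrality, the LP optimum is 37.85 at (m,n) = (2.63, 4.07), which is not an integer point.
(m,n)=(2,4): 1·2+5·4=22≤23, 6·2+3·4=24≤28, objective 36.
(m,n)=(1,4): 1·1+5·4=21≤23, 6·1+3·4=18≤28, objective 34.
(m,n)=(3,3): 1·3+5·3=18≤23, 6·3+3·3=27≤28, objective 30.
The best lattice point is (2,4), giving 36.

36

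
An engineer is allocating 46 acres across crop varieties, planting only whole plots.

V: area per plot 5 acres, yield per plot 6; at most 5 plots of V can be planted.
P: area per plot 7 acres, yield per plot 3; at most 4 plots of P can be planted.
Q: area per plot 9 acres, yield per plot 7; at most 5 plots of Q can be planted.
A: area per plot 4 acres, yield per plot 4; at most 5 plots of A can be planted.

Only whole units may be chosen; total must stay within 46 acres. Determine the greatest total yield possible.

This is a bounded integer knapsack.
Take 5×V and 5×A: area 45 ≤ 46, yield 5·6 + 5·4 = 50.
V has the best ratio (6/5) and is taken to its limit of 5; remaining capacity is filled optimally with the others.

50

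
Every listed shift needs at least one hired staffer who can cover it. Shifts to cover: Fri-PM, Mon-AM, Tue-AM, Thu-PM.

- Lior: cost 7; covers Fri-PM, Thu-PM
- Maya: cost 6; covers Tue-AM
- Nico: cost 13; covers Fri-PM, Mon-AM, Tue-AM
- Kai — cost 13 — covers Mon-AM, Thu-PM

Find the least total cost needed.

20

The greedy cost-per-new-shift heuristic would pick Lior, Maya, and Nico for 26, but a cheaper cover exists.
Choose Lior and Nico: together they cover Fri-PM, Mon-AM, Tue-AM, Thu-PM — every shift.
Total cost: 7 + 13 = 20.
No cover costs less than 20.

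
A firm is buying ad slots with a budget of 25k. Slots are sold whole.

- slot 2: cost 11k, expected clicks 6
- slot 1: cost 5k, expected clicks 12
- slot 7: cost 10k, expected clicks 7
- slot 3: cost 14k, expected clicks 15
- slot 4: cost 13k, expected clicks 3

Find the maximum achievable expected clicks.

27

Allowing fractional choices, the relaxed optimum would be about 31.2, but ad slots are indivisible.
slot 7 + slot 3: cost 10 + 14 = 24 ≤ 25, expected clicks 7 + 15 = 22.
slot 1 + slot 3: cost 5 + 14 = 19 ≤ 25, expected clicks 12 + 15 = 27.
Best is slot 1 and slot 3 with total expected clicks 27.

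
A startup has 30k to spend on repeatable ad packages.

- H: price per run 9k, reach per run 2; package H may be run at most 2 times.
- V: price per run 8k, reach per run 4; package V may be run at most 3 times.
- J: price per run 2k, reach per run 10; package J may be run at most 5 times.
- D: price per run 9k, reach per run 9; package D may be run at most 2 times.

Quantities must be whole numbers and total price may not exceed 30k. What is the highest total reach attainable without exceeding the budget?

This is a bounded integer knapsack.
1×V, 5×J, and 1×D: price 27 ≤ 30, reach 1·4 + 5·10 + 1·9 = 63.
5×J and 2×D: price 28 ≤ 30, reach 5·10 + 2·9 = 68.
Best is 68.

68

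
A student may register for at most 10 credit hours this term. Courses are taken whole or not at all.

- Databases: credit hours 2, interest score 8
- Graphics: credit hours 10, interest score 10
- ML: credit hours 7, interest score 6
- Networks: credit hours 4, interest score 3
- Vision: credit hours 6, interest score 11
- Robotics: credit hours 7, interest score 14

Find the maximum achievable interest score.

22

Take Databases and Robotics: credit hours 2 + 7 = 9 ≤ 10, interest score 8 + 14 = 22.
No other feasible combination does better.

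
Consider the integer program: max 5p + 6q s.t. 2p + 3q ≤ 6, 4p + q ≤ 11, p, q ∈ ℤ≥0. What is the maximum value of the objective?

Relaxing integrality, the LP optimum is 14.70 at (p,q) = (2.7, 0.2), which is not an integer point.
(p,q)=(0,2): 2·0+3·2=6≤6, 4·0+1·2=2≤11, objective 12.
(p,q)=(1,1): 2·1+3·1=5≤6, 4·1+1·1=5≤11, objective 11.
(p,q)=(2,0): 2·2+3·0=4≤6, 4·2+1·0=8≤11, objective 10.
The best lattice point is (0,2), giving 12.

12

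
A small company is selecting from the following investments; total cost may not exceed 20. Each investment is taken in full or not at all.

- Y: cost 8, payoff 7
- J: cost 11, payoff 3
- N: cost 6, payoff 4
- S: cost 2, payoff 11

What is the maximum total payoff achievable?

Allowing fractional choices, the relaxed optimum would be about 23.1, but investments are indivisible.
Y + S: cost 8 + 2 = 10 ≤ 20, payoff 7 + 11 = 18.
Y + N + S: cost 8 + 6 + 2 = 16 ≤ 20, payoff 7 + 4 + 11 = 22.
Best is Y, N, and S with total payoff 22.

22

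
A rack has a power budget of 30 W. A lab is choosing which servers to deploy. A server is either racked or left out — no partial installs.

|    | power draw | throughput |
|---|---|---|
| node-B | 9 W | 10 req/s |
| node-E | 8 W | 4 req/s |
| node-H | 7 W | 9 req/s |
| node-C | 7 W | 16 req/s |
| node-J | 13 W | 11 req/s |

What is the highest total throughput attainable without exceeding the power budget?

Allowing fractional choices, the relaxed optimum would be about 40.9, but servers are indivisible.
node-H + node-C + node-J: power draw 7 + 7 + 13 = 27 ≤ 30, throughput 9 + 16 + 11 = 36.
node-B + node-H + node-C: power draw 9 + 7 + 7 = 23 ≤ 30, throughput 10 + 9 + 16 = 35.
node-B + node-C + node-J: power draw 9 + 7 + 13 = 29 ≤ 30, throughput 10 + 16 + 11 = 37.
Best is node-B, node-C, and node-J with total throughput 37.

37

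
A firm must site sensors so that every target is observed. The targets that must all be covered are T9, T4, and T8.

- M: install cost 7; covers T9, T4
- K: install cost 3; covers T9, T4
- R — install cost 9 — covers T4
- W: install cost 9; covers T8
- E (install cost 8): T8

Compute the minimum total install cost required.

This is an integer covering problem.
Choose K and E: together they cover T9, T4, T8 — every target.
Total install cost: 3 + 8 = 11.

11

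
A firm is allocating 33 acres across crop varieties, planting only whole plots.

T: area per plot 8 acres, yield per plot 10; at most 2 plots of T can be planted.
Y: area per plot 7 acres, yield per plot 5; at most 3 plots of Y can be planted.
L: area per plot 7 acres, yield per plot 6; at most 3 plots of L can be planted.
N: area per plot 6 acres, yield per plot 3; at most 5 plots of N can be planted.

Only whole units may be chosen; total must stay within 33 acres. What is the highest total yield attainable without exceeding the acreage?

2×T, 1×Y, and 1×L: area 30 ≤ 33, yield 2·10 + 1·5 + 1·6 = 31.
2×T and 2×L: area 30 ≤ 33, yield 2·10 + 2·6 = 32.
Best is 32.

32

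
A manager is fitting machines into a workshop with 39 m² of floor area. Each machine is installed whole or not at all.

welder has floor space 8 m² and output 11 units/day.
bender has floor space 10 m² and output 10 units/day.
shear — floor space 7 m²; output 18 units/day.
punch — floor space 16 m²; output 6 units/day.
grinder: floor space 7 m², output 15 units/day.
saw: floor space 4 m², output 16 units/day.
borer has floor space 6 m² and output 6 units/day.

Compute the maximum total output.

This is a 0-1 knapsack instance.
Allowing fractional choices, the relaxed optimum would be about 73.0, but machines are indivisible.
welder + shear + grinder + saw + borer: floor space 8 + 7 + 7 + 4 + 6 = 32 ≤ 39, output 11 + 18 + 15 + 16 + 6 = 66.
welder + bender + shear + grinder + saw: floor space 8 + 10 + 7 + 7 + 4 = 36 ≤ 39, output 11 + 10 + 18 + 15 + 16 = 70.
Best is welder, bender, shear, grinder, and saw with total output 70.

70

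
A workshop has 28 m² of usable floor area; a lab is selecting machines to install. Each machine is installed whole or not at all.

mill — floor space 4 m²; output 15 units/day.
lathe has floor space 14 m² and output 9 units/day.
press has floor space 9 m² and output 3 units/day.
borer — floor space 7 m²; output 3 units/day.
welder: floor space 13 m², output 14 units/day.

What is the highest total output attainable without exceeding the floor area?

32

This is a 0-1 knapsack instance.
Allowing fractional choices, the relaxed optimum would be about 36.1, but machines are indivisible.
mill + borer + welder: floor space 4 + 7 + 13 = 24 ≤ 28, output 15 + 3 + 14 = 32.
mill + press + welder: floor space 4 + 9 + 13 = 26 ≤ 28, output 15 + 3 + 14 = 32.
mill + welder: floor space 4 + 13 = 17 ≤ 28, output 15 + 14 = 29.
The maximum output is 32; one optimal choice is mill, borer, and welder.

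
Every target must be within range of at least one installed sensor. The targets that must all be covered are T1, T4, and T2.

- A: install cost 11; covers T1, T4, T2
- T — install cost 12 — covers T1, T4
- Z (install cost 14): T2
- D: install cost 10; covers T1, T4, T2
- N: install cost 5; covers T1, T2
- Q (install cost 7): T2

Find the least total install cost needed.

The greedy cost-per-new-target heuristic would pick N and D for 15, but a cheaper cover exists.
D alone covers T1, T4, T2 — every target.
Total install cost: 10.
No cover costs less than 10.

10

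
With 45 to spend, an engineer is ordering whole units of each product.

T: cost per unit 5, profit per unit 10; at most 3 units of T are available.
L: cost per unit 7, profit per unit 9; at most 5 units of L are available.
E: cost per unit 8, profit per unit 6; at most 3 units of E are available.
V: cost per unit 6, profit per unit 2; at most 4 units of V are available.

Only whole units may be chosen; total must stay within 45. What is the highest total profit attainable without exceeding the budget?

This is a bounded integer knapsack.
Take 3×T and 4×L: cost 43 ≤ 45, profit 3·10 + 4·9 = 66.
T has the best ratio (10/5) and is taken to its limit of 3; remaining capacity is filled optimally with the others.

66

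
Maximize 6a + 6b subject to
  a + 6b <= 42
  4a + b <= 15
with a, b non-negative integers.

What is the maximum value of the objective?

(a,b)=(2,6) is feasible, giving 48.
(a,b)=(1,6) is feasible, giving 42.
Maximum is 48 at (a,b)=(2,6).

48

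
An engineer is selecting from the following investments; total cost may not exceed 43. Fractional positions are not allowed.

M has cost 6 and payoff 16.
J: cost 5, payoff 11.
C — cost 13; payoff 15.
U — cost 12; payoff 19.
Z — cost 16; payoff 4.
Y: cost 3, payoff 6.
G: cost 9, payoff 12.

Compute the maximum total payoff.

68

Take M, C, U, Y, and G: cost 6 + 13 + 12 + 3 + 9 = 43 ≤ 43, payoff 16 + 15 + 19 + 6 + 12 = 68.
No other feasible combination does better.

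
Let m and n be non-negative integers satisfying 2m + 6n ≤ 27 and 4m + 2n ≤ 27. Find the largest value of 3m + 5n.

The continuous relaxation peaks at (5.4, 2.7) with value 29.70; rounding to a feasible lattice point costs some objective.
(m,n)=(4,3): 2·4+6·3=26≤27, 4·4+2·3=22≤27, objective 27.
(m,n)=(5,2): 2·5+6·2=22≤27, 4·5+2·2=24≤27, objective 25.
(m,n)=(3,3): 2·3+6·3=24≤27, 4·3+2·3=18≤27, objective 24.
(m,n)=(6,1): 2·6+6·1=18≤27, 4·6+2·1=26≤27, objective 23.
Maximum is 27 at (m,n)=(4,3).

27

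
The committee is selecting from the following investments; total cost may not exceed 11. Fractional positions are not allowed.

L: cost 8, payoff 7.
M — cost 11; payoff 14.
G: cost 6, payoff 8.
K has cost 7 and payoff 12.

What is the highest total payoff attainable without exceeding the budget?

This is a 0-1 knapsack instance.
Take M: cost 11 ≤ 11, payoff 14.
No other feasible combination does better.

14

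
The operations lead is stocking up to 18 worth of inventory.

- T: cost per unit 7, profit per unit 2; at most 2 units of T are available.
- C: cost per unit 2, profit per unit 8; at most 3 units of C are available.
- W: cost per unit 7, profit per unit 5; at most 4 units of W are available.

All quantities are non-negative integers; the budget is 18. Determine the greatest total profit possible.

29

3×C and 1×W: cost 13 ≤ 18, profit 3·8 + 1·5 = 29.
2×C and 2×W: cost 18 ≤ 18, profit 2·8 + 2·5 = 26.
Best is 29.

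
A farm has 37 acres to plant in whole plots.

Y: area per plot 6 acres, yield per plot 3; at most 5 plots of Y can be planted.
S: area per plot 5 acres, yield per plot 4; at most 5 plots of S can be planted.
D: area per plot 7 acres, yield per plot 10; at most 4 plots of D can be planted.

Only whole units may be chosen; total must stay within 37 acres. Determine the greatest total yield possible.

44

Take 1×S and 4×D: area 33 ≤ 37, yield 1·4 + 4·10 = 44.
D has the best ratio (10/7) and is taken to its limit of 4; remaining capacity is filled optimally with the others.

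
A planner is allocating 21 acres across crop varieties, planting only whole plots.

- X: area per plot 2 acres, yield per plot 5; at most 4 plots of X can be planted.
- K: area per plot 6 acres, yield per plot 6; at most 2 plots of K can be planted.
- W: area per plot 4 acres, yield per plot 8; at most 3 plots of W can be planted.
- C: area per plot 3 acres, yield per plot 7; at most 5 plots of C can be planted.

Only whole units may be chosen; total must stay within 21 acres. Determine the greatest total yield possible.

This is a bounded integer knapsack.
Take 3×X and 5×C: area 21 ≤ 21, yield 3·5 + 5·7 = 50.
No other integer combination yields more.

50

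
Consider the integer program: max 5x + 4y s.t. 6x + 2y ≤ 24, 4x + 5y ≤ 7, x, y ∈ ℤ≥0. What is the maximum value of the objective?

5

Relaxing integrality, the LP optimum is 8.75 at (x,y) = (1.75, 0), which is not an integer point.
(x,y)=(1,0): 6·1+2·0=6≤24, 4·1+5·0=4≤7, objective 5.
(x,y)=(0,1): 6·0+2·1=2≤24, 4·0+5·1=5≤7, objective 4.
(x,y)=(0,0): 6·0+2·0=0≤24, 4·0+5·0=0≤7, objective 0.
Maximum is 5 at (x,y)=(1,0).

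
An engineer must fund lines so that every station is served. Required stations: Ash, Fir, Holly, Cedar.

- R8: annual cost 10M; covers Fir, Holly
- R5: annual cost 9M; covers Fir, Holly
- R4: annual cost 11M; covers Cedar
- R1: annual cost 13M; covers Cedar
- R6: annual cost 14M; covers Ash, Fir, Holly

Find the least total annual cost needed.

The greedy cost-per-new-station heuristic would pick R5, R4, and R6 for 34, but a cheaper cover exists.
Choose R4 and R6: together they cover Ash, Fir, Holly, Cedar — every station.
Total annual cost: 11 + 14 = 25.
No cover costs less than 25.

25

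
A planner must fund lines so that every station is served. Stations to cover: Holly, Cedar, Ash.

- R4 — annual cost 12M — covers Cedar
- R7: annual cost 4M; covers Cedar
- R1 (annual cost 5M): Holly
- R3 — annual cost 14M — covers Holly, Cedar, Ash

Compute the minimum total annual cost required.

14

The greedy cost-per-new-station heuristic would pick R7, R1, and R3 for 23, but a cheaper cover exists.
R3 alone covers Holly, Cedar, Ash — every station.
Total annual cost: 14.
No cover costs less than 14.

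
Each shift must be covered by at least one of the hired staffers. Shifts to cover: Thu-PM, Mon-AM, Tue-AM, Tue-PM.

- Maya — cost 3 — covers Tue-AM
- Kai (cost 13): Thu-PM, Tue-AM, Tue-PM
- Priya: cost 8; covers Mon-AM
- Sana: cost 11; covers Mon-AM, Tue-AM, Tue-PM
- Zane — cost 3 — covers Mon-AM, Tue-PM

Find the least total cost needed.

This is an integer covering problem.
The greedy cost-per-new-shift heuristic would pick Zane, Maya, and Kai for 19, but a cheaper cover exists.
Choose Kai and Zane: together they cover Thu-PM, Mon-AM, Tue-AM, Tue-PM — every shift.
Total cost: 13 + 3 = 16.
No cover costs less than 16.

16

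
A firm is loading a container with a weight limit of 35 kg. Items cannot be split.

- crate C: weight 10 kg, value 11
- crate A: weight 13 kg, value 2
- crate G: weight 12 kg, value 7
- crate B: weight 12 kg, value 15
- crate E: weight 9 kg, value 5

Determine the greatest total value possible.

This is an integer program with binary decision variables.
crate C + crate A + crate B: weight 10 + 13 + 12 = 35 ≤ 35, value 11 + 2 + 15 = 28.
crate C + crate B + crate E: weight 10 + 12 + 9 = 31 ≤ 35, value 11 + 15 + 5 = 31.
crate C + crate G + crate B: weight 10 + 12 + 12 = 34 ≤ 35, value 11 + 7 + 15 = 33.
Best is crate C, crate G, and crate B with total value 33.

33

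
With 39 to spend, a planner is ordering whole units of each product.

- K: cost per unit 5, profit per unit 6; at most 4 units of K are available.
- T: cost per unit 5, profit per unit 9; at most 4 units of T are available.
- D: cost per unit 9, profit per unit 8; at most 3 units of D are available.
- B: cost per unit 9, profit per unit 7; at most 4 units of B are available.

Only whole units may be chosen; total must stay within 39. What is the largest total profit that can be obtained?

56

This is a bounded integer knapsack.
2×K, 4×T, and 1×B: cost 39 ≤ 39, profit 2·6 + 4·9 + 1·7 = 55.
2×K, 4×T, and 1×D: cost 39 ≤ 39, profit 2·6 + 4·9 + 1·8 = 56.
Best is 56.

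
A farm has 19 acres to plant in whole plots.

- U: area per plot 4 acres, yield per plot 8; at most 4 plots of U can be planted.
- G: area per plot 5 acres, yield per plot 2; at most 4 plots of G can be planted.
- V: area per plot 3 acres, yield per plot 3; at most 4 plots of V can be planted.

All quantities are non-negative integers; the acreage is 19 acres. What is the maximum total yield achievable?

35

Take 4×U and 1×V: area 19 ≤ 19, yield 4·8 + 1·3 = 35.
U has the best ratio (8/4) and is taken to its limit of 4; remaining capacity is filled optimally with the others.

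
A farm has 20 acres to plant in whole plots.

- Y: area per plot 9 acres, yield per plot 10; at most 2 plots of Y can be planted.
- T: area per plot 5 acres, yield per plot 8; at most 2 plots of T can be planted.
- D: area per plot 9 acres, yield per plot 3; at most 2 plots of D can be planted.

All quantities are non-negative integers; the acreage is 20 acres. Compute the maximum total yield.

2×Y: area 18 ≤ 20, yield 2·10 = 20.
1×Y and 2×T: area 19 ≤ 20, yield 1·10 + 2·8 = 26.
Best is 26.

26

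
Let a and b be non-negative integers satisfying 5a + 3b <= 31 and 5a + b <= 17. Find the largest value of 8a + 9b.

The continuous relaxation peaks at (0, 10.3) with value 93.00; rounding to a feasible lattice point costs some objective.
(a,b)=(0,10): 5·0+3·10=30≤31, 5·0+1·10=10≤17, objective 90.
(a,b)=(0,9): 5·0+3·9=27≤31, 5·0+1·9=9≤17, objective 81.
No feasible integer point exceeds 90.

90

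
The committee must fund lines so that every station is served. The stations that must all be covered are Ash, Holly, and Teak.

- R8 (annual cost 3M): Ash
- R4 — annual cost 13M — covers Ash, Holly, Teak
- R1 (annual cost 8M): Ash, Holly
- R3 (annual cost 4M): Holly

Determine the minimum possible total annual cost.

This is an integer covering problem.
R4 alone covers Ash, Holly, Teak — every station.
Total annual cost: 13.

13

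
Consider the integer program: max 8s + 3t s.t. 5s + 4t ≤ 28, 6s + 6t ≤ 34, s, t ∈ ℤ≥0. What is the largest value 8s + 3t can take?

The continuous relaxation peaks at (5.6, 0) with value 44.80; rounding to a feasible lattice point costs some objective.
(s,t)=(5,0): 5·5+4·0=25≤28, 6·5+6·0=30≤34, objective 40.
(s,t)=(4,1): 5·4+4·1=24≤28, 6·4+6·1=30≤34, objective 35.
(s,t)=(4,0): 5·4+4·0=20≤28, 6·4+6·0=24≤34, objective 32.
Maximum is 40 at (s,t)=(5,0).

40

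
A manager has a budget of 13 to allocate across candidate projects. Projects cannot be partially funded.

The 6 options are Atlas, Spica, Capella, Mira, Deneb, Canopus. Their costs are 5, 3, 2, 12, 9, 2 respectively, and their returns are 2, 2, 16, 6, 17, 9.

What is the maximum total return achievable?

42

This is a 0-1 knapsack instance.
Take Capella, Deneb, and Canopus: cost 2 + 9 + 2 = 13 ≤ 13, return 16 + 17 + 9 = 42.
No other feasible combination does better.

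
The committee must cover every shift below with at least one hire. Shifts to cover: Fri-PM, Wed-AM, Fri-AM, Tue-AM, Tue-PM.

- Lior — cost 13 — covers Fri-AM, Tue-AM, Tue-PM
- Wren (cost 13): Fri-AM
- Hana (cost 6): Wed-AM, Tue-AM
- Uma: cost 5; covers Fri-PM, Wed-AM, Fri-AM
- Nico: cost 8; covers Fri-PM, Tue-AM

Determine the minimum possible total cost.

18

This is a weighted set-cover instance.
The greedy cost-per-new-shift heuristic would pick Uma, Hana, and Lior for 24, but a cheaper cover exists.
Choose Lior and Uma: together they cover Fri-PM, Wed-AM, Fri-AM, Tue-AM, Tue-PM — every shift.
Total cost: 13 + 5 = 18.
No cover costs less than 18.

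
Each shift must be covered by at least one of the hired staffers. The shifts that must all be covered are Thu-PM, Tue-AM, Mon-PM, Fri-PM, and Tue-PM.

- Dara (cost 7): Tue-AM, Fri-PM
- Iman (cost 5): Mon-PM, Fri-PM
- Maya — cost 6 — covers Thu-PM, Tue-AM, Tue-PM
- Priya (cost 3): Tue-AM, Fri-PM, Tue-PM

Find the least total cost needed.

This is an integer covering problem.
Choose Iman and Maya: together they cover Thu-PM, Tue-AM, Mon-PM, Fri-PM, Tue-PM — every shift.
Total cost: 5 + 6 = 11.

11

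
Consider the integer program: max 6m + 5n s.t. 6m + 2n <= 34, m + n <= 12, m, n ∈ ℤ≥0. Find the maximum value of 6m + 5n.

62

Relaxing integrality, the LP optimum is 62.50 at (m,n) = (2.5, 9.5), which is not an integer point.
(m,n)=(2,10): 6·2+2·10=32≤34, 1·2+1·10=12≤12, objective 62.
(m,n)=(1,11): 6·1+2·11=28≤34, 1·1+1·11=12≤12, objective 61.
(m,n)=(3,8): 6·3+2·8=34≤34, 1·3+1·8=11≤12, objective 58.
No feasible integer point exceeds 62.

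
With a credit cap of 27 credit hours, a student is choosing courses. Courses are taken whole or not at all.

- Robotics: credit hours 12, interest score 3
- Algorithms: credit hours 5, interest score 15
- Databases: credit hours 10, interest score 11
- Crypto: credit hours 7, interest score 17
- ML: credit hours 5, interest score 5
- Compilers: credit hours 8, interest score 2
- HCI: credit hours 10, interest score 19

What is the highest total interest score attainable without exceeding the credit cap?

56

Take Algorithms, Crypto, ML, and HCI: credit hours 5 + 7 + 5 + 10 = 27 ≤ 27, interest score 15 + 17 + 5 + 19 = 56.
No other feasible combination does better.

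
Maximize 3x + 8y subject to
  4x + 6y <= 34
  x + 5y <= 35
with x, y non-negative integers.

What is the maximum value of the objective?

43

The continuous relaxation peaks at (0, 5.67) with value 45.33; rounding to a feasible lattice point costs some objective.
(x,y)=(1,5): 4·1+6·5=34≤34, 1·1+5·5=26≤35, objective 43.
(x,y)=(0,5): 4·0+6·5=30≤34, 1·0+5·5=25≤35, objective 40.
(x,y)=(2,4): 4·2+6·4=32≤34, 1·2+5·4=22≤35, objective 38.
(x,y)=(1,4): 4·1+6·4=28≤34, 1·1+5·4=21≤35, objective 35.
The best lattice point is (1,5), giving 43.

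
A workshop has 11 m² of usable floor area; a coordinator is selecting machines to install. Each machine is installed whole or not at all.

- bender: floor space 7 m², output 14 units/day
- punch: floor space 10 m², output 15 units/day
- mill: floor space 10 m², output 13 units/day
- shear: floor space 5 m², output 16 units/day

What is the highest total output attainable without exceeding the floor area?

Allowing fractional choices, the relaxed optimum would be about 28.0, but machines are indivisible.
shear: floor space 5 ≤ 11, output 16.
punch: floor space 10 ≤ 11, output 15.
bender: floor space 7 ≤ 11, output 14.
Best is shear with total output 16.

16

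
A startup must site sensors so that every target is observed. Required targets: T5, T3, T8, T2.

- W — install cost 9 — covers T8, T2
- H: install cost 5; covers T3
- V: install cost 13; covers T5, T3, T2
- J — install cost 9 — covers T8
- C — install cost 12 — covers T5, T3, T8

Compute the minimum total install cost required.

Choose W and C: together they cover T5, T3, T8, T2 — every target.
Total install cost: 9 + 12 = 21.
No cover costs less than 21.

21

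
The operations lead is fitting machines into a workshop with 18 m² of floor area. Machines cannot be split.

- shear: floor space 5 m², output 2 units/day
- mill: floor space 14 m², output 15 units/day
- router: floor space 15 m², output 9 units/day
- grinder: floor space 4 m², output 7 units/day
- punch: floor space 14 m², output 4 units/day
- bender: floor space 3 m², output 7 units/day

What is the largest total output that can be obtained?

Allowing fractional choices, the relaxed optimum would be about 25.8, but machines are indivisible.
mill + grinder: floor space 14 + 4 = 18 ≤ 18, output 15 + 7 = 22.
mill + bender: floor space 14 + 3 = 17 ≤ 18, output 15 + 7 = 22.
shear + grinder + bender: floor space 5 + 4 + 3 = 12 ≤ 18, output 2 + 7 + 7 = 16.
The maximum output is 22; one optimal choice is mill and bender.

22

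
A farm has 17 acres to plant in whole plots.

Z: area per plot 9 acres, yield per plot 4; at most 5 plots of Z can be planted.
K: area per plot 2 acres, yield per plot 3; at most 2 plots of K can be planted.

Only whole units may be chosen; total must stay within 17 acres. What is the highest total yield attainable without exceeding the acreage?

10

1×Z and 2×K: area 13 ≤ 17, yield 1·4 + 2·3 = 10.
1×Z and 1×K: area 11 ≤ 17, yield 1·4 + 1·3 = 7.
Best is 10.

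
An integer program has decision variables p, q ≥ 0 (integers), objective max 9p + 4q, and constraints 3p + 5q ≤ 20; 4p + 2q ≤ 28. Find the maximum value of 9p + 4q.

54

Relaxing integrality, the LP optimum is 60.00 at (p,q) = (6.67, 0), which is not an integer point.
(p,q)=(6,0): 3·6+5·0=18≤20, 4·6+2·0=24≤28, objective 54.
(p,q)=(5,1): 3·5+5·1=20≤20, 4·5+2·1=22≤28, objective 49.
(p,q)=(5,0): 3·5+5·0=15≤20, 4·5+2·0=20≤28, objective 45.
No feasible integer point exceeds 54.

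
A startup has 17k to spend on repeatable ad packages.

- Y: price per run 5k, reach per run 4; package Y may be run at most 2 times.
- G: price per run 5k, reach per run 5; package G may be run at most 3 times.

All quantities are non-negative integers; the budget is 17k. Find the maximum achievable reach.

G has the best ratio (5/5); taking only G gives at most 3×5 = 15 (stopped by the price limit).
Optimal: 3×G: price 15 ≤ 17, reach 3·5 = 15.

15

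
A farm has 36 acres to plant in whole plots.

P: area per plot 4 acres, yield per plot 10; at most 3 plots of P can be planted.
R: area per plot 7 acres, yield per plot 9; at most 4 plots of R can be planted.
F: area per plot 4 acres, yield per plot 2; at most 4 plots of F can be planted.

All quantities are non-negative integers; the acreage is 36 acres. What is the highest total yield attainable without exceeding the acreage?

57

P has the best ratio (10/4); taking only P gives at most 3×10 = 30 (stopped by the supply cap of 3).
Mixing does better — 3×P and 3×R: area 33 ≤ 36, yield 3·10 + 3·9 = 57.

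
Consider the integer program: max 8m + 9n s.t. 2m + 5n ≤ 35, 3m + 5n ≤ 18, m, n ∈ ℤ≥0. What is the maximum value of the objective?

(m,n)=(6,0): 2·6+5·0=12≤35, 3·6+5·0=18≤18, objective 48.
(m,n)=(5,0): 2·5+5·0=10≤35, 3·5+5·0=15≤18, objective 40.
No feasible integer point exceeds 48.

48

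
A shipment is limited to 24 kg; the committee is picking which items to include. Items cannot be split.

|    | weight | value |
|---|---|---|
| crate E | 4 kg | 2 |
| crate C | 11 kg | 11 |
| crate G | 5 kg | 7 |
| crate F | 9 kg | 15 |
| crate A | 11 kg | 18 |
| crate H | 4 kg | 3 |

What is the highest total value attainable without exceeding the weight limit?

36

Treat it as a binary knapsack problem.
Take crate F, crate A, and crate H: weight 9 + 11 + 4 = 24 ≤ 24, value 15 + 18 + 3 = 36.
No other feasible combination does better.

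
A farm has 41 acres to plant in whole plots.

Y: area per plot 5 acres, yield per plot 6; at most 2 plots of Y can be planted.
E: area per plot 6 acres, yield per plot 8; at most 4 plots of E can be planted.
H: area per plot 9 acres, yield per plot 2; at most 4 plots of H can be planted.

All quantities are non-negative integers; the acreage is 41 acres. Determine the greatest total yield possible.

44

This is a bounded integer knapsack.
Take 2×Y and 4×E: area 34 ≤ 41, yield 2·6 + 4·8 = 44.
E has the best ratio (8/6) and is taken to its limit of 4; remaining capacity is filled optimally with the others.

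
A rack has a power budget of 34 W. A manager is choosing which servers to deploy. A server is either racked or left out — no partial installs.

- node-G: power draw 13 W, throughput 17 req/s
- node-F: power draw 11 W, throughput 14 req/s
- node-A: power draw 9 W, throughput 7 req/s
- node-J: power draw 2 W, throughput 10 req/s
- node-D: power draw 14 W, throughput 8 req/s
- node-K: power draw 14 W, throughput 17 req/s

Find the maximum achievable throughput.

Take node-G, node-J, and node-K: power draw 13 + 2 + 14 = 29 ≤ 34, throughput 17 + 10 + 17 = 44.
No other feasible combination does better.

44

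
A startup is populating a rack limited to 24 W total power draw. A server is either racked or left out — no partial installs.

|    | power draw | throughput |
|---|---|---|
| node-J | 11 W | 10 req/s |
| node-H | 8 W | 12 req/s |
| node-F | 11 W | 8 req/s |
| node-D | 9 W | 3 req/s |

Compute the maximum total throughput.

22

Allowing fractional choices, the relaxed optimum would be about 25.6, but servers are indivisible.
node-J + node-H: power draw 11 + 8 = 19 ≤ 24, throughput 10 + 12 = 22.
node-H + node-F: power draw 8 + 11 = 19 ≤ 24, throughput 12 + 8 = 20.
Best is node-J and node-H with total throughput 22.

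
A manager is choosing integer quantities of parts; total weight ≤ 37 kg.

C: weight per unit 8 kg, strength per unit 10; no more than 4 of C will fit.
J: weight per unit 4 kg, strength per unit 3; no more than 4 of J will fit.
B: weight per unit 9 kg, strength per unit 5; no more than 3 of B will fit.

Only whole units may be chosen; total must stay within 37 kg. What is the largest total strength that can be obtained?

This is a bounded integer knapsack.
4×C and 1×J: weight 36 ≤ 37, strength 4·10 + 1·3 = 43.
4×C: weight 32 ≤ 37, strength 4·10 = 40.
Best is 43.

43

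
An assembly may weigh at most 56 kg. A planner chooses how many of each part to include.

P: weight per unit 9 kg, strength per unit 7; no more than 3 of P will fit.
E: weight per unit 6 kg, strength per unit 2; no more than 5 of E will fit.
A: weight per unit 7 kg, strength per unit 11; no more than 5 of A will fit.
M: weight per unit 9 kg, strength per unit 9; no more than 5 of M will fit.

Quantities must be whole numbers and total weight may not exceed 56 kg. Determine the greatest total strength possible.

A has the best ratio (11/7); taking only A gives at most 5×11 = 55 (stopped by the supply cap of 5).
Mixing does better — 5×A and 2×M: weight 53 ≤ 56, strength 5·11 + 2·9 = 73.

73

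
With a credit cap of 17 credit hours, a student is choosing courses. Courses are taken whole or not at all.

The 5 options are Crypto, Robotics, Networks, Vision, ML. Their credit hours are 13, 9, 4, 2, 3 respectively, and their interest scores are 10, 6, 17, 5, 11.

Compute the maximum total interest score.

This is a 0-1 knapsack instance.
Networks + ML: credit hours 4 + 3 = 7 ≤ 17, interest score 17 + 11 = 28.
Networks + Vision + ML: credit hours 4 + 2 + 3 = 9 ≤ 17, interest score 17 + 5 + 11 = 33.
Robotics + Networks + ML: credit hours 9 + 4 + 3 = 16 ≤ 17, interest score 6 + 17 + 11 = 34.
Best is Robotics, Networks, and ML with total interest score 34.

34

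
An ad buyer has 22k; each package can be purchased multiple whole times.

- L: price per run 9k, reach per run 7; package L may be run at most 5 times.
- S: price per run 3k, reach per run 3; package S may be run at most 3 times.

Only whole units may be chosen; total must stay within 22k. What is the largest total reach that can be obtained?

This is a bounded integer knapsack.
Take 2×L and 1×S: price 21 ≤ 22, reach 2·7 + 1·3 = 17.
No other integer combination yields more.

17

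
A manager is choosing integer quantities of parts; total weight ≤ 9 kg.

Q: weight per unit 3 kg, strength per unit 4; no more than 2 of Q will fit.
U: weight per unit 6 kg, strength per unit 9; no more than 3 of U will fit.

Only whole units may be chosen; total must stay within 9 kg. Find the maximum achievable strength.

U has the best ratio (9/6); taking only U gives at most 1×9 = 9 (stopped by the weight limit).
Mixing does better — 1×Q and 1×U: weight 9 ≤ 9, strength 1·4 + 1·9 = 13.

13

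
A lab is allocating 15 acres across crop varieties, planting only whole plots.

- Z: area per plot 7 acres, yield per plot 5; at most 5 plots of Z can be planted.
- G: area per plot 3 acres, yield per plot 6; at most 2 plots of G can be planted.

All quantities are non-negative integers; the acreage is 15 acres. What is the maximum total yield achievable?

This is a bounded integer knapsack.
Take 1×Z and 2×G: area 13 ≤ 15, yield 1·5 + 2·6 = 17.
G has the best ratio (6/3) and is taken to its limit of 2; remaining capacity is filled optimally with the others.

17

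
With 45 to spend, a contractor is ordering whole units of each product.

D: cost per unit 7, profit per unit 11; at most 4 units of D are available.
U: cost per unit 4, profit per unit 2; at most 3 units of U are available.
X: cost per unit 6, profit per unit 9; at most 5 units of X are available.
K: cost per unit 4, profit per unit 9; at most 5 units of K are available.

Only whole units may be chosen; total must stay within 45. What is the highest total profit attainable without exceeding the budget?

83

4×X and 5×K: cost 44 ≤ 45, profit 4·9 + 5·9 = 81.
1×D, 3×X, and 5×K: cost 45 ≤ 45, profit 1·11 + 3·9 + 5·9 = 83.
Best is 83.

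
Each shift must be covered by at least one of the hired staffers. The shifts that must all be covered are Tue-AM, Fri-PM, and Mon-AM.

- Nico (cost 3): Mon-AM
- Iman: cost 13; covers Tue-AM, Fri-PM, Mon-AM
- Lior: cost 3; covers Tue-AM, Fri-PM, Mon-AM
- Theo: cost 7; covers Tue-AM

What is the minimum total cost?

Lior alone covers Tue-AM, Fri-PM, Mon-AM — every shift.
Total cost: 3.
No cover costs less than 3.

3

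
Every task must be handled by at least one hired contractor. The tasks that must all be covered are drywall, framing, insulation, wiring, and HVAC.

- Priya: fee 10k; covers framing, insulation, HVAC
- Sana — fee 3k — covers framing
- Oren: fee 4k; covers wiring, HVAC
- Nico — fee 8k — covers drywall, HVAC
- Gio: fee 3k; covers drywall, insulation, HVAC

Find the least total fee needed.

Choose Sana, Oren, and Gio: together they cover drywall, framing, insulation, wiring, HVAC — every task.
Total fee: 3 + 4 + 3 = 10.
No cover costs less than 10.

10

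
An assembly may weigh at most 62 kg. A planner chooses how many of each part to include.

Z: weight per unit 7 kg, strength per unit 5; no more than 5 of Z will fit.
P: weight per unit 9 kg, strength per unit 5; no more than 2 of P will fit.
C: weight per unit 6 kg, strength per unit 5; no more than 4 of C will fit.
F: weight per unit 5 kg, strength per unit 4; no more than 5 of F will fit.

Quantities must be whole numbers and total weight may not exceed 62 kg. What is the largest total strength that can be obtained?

This is a bounded integer knapsack.
Take 4×Z, 4×C, and 2×F: weight 62 ≤ 62, strength 4·5 + 4·5 + 2·4 = 48.
C has the best ratio (5/6) and is taken to its limit of 4; remaining capacity is filled optimally with the others.

48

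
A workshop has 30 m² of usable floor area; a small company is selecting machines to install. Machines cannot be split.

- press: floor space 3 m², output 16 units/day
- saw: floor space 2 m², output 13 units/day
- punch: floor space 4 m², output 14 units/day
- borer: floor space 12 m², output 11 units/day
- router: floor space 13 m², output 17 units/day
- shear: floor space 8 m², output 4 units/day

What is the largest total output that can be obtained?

Allowing fractional choices, the relaxed optimum would be about 67.3, but machines are indivisible.
press + saw + punch + router: floor space 3 + 2 + 4 + 13 = 22 ≤ 30, output 16 + 13 + 14 + 17 = 60.
press + saw + punch + router + shear: floor space 3 + 2 + 4 + 13 + 8 = 30 ≤ 30, output 16 + 13 + 14 + 17 + 4 = 64.
Best is press, saw, punch, router, and shear with total output 64.

64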